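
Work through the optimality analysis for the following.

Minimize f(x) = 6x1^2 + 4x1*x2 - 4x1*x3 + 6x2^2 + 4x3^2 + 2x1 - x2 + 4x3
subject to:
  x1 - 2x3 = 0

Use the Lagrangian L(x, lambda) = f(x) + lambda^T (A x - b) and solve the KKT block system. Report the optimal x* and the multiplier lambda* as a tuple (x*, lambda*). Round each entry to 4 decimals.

Form the Lagrangian:
  L(x, lambda) = (1/2) x^T Q x + c^T x + lambda^T (A x - b)
Stationarity (grad_x L = 0): Q x + c + A^T lambda = 0.
Primal feasibility: A x = b.

This gives the KKT block system:
  [ Q   A^T ] [ x     ]   [-c ]
  [ A    0  ] [ lambda ] = [ b ]

Solving the linear system:
  x*      = (-0.5, 0.25, -0.25)
  lambda* = (2)
  f(x*)   = -1.125

x* = (-0.5, 0.25, -0.25), lambda* = (2)


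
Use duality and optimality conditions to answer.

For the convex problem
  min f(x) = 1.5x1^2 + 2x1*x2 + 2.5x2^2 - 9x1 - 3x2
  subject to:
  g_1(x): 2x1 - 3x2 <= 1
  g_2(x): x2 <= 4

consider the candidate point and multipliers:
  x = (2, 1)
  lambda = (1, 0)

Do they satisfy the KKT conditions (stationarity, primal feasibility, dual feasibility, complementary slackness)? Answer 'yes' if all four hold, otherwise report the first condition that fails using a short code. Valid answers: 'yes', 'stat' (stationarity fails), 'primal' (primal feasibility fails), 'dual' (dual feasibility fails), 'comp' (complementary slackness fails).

Gradient of f: grad f(x) = Q x + c = (-1, 6)
Constraint values g_i(x) = a_i^T x - b_i:
  g_1((2, 1)) = 0
  g_2((2, 1)) = -3
Stationarity residual: grad f(x) + sum_i lambda_i a_i = (1, 3)
  -> stationarity FAILS
Primal feasibility (all g_i <= 0): OK
Dual feasibility (all lambda_i >= 0): OK
Complementary slackness (lambda_i * g_i(x) = 0 for all i): OK

Verdict: the first failing condition is stationarity -> stat.

stat


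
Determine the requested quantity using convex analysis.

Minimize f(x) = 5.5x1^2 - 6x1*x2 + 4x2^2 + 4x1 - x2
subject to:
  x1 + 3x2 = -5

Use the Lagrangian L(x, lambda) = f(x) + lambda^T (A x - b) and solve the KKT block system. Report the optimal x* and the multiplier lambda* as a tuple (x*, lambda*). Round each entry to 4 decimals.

Form the Lagrangian:
  L(x, lambda) = (1/2) x^T Q x + c^T x + lambda^T (A x - b)
Stationarity (grad_x L = 0): Q x + c + A^T lambda = 0.
Primal feasibility: A x = b.

This gives the KKT block system:
  [ Q   A^T ] [ x     ]   [-c ]
  [ A    0  ] [ lambda ] = [ b ]

Solving the linear system:
  x*      = (-1.1818, -1.2727)
  lambda* = (1.3636)
  f(x*)   = 1.6818

x* = (-1.1818, -1.2727), lambda* = (1.3636)


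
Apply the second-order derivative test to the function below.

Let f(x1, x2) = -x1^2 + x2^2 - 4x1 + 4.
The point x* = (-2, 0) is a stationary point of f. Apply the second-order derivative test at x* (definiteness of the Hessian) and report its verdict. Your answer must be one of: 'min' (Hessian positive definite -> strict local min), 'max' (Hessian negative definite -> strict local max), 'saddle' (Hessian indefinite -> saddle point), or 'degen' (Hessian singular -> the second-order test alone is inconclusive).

Compute the Hessian H = grad^2 f:
  H = [[-2, 0], [0, 2]]
Verify stationarity: grad f(x*) = H x* + g = (0, 0).
Eigenvalues of H: -2, 2.
Eigenvalues have mixed signs, so H is indefinite -> x* is a saddle point.

saddle


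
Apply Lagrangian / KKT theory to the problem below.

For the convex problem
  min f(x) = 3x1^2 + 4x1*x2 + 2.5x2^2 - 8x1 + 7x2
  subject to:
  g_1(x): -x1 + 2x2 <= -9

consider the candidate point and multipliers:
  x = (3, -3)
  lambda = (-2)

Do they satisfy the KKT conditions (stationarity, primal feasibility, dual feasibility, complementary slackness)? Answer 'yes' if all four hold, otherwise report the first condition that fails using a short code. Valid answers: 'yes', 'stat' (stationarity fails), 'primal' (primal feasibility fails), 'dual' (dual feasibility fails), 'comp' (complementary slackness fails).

Gradient of f: grad f(x) = Q x + c = (-2, 4)
Constraint values g_i(x) = a_i^T x - b_i:
  g_1((3, -3)) = 0
Stationarity residual: grad f(x) + sum_i lambda_i a_i = (0, 0)
  -> stationarity OK
Primal feasibility (all g_i <= 0): OK
Dual feasibility (all lambda_i >= 0): FAILS
Complementary slackness (lambda_i * g_i(x) = 0 for all i): OK

Verdict: the first failing condition is dual_feasibility -> dual.

dual


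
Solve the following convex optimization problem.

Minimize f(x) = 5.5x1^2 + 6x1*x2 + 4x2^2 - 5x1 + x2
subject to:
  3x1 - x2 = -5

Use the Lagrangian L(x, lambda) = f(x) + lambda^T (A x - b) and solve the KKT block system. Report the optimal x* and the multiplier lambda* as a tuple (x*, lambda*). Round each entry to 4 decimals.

Form the Lagrangian:
  L(x, lambda) = (1/2) x^T Q x + c^T x + lambda^T (A x - b)
Stationarity (grad_x L = 0): Q x + c + A^T lambda = 0.
Primal feasibility: A x = b.

This gives the KKT block system:
  [ Q   A^T ] [ x     ]   [-c ]
  [ A    0  ] [ lambda ] = [ b ]

Solving the linear system:
  x*      = (-1.2437, 1.2689)
  lambda* = (3.6891)
  f(x*)   = 12.9664

x* = (-1.2437, 1.2689), lambda* = (3.6891)


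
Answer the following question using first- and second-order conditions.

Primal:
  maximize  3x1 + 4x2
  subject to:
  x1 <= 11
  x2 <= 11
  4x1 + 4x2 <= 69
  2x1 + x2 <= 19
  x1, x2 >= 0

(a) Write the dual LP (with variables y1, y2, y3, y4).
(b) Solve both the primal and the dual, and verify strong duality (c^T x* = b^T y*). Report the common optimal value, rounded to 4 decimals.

The standard primal-dual pair for 'max c^T x s.t. A x <= b, x >= 0' is:
  Dual:  min b^T y  s.t.  A^T y >= c,  y >= 0.

So the dual LP is:
  minimize  11y1 + 11y2 + 69y3 + 19y4
  subject to:
    y1 + 4y3 + 2y4 >= 3
    y2 + 4y3 + y4 >= 4
    y1, y2, y3, y4 >= 0

Solving the primal: x* = (4, 11).
  primal value c^T x* = 56.
Solving the dual: y* = (0, 2.5, 0, 1.5).
  dual value b^T y* = 56.
Strong duality: c^T x* = b^T y*. Confirmed.

56


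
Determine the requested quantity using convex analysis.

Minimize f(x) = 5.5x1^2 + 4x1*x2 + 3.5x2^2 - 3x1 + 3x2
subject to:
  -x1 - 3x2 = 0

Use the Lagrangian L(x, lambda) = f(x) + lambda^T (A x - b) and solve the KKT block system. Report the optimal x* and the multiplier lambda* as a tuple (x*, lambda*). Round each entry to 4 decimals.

Form the Lagrangian:
  L(x, lambda) = (1/2) x^T Q x + c^T x + lambda^T (A x - b)
Stationarity (grad_x L = 0): Q x + c + A^T lambda = 0.
Primal feasibility: A x = b.

This gives the KKT block system:
  [ Q   A^T ] [ x     ]   [-c ]
  [ A    0  ] [ lambda ] = [ b ]

Solving the linear system:
  x*      = (0.439, -0.1463)
  lambda* = (1.2439)
  f(x*)   = -0.878

x* = (0.439, -0.1463), lambda* = (1.2439)


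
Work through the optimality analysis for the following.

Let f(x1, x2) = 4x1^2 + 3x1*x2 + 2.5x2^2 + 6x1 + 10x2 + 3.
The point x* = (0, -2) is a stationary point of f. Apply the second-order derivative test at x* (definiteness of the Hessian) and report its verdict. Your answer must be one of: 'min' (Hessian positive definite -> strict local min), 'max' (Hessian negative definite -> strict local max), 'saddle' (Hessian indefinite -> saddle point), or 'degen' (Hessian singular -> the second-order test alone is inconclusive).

Compute the Hessian H = grad^2 f:
  H = [[8, 3], [3, 5]]
Verify stationarity: grad f(x*) = H x* + g = (0, 0).
Eigenvalues of H: 3.1459, 9.8541.
Both eigenvalues > 0, so H is positive definite -> x* is a strict local min.

min


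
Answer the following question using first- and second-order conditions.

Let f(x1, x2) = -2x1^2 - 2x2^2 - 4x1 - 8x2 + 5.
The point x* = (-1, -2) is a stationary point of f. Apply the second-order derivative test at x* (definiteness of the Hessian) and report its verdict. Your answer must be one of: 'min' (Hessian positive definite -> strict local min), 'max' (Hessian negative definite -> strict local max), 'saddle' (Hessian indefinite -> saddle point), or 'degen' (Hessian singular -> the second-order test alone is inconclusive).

Compute the Hessian H = grad^2 f:
  H = [[-4, 0], [0, -4]]
Verify stationarity: grad f(x*) = H x* + g = (0, 0).
Eigenvalues of H: -4, -4.
Both eigenvalues < 0, so H is negative definite -> x* is a strict local max.

max


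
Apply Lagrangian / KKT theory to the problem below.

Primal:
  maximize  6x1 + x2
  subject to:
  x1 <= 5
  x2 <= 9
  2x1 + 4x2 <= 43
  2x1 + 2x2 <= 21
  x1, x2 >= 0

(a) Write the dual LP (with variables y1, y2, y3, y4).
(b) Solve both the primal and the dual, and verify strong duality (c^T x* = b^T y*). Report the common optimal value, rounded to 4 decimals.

The standard primal-dual pair for 'max c^T x s.t. A x <= b, x >= 0' is:
  Dual:  min b^T y  s.t.  A^T y >= c,  y >= 0.

So the dual LP is:
  minimize  5y1 + 9y2 + 43y3 + 21y4
  subject to:
    y1 + 2y3 + 2y4 >= 6
    y2 + 4y3 + 2y4 >= 1
    y1, y2, y3, y4 >= 0

Solving the primal: x* = (5, 5.5).
  primal value c^T x* = 35.5.
Solving the dual: y* = (5, 0, 0, 0.5).
  dual value b^T y* = 35.5.
Strong duality: c^T x* = b^T y*. Confirmed.

35.5


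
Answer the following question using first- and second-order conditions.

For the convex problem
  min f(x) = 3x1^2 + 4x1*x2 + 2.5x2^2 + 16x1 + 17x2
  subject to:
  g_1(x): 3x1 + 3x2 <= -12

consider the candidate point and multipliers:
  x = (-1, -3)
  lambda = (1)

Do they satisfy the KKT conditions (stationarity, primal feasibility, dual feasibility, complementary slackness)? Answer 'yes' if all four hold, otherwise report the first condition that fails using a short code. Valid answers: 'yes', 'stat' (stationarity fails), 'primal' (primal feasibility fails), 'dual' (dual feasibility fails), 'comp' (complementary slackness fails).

Gradient of f: grad f(x) = Q x + c = (-2, -2)
Constraint values g_i(x) = a_i^T x - b_i:
  g_1((-1, -3)) = 0
Stationarity residual: grad f(x) + sum_i lambda_i a_i = (1, 1)
  -> stationarity FAILS
Primal feasibility (all g_i <= 0): OK
Dual feasibility (all lambda_i >= 0): OK
Complementary slackness (lambda_i * g_i(x) = 0 for all i): OK

Verdict: the first failing condition is stationarity -> stat.

stat


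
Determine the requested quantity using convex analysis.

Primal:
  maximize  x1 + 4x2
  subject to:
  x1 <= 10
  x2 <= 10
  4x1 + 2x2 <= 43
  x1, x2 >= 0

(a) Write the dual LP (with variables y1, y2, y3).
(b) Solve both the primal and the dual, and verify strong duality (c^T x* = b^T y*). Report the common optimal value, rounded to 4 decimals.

The standard primal-dual pair for 'max c^T x s.t. A x <= b, x >= 0' is:
  Dual:  min b^T y  s.t.  A^T y >= c,  y >= 0.

So the dual LP is:
  minimize  10y1 + 10y2 + 43y3
  subject to:
    y1 + 4y3 >= 1
    y2 + 2y3 >= 4
    y1, y2, y3 >= 0

Solving the primal: x* = (5.75, 10).
  primal value c^T x* = 45.75.
Solving the dual: y* = (0, 3.5, 0.25).
  dual value b^T y* = 45.75.
Strong duality: c^T x* = b^T y*. Confirmed.

45.75


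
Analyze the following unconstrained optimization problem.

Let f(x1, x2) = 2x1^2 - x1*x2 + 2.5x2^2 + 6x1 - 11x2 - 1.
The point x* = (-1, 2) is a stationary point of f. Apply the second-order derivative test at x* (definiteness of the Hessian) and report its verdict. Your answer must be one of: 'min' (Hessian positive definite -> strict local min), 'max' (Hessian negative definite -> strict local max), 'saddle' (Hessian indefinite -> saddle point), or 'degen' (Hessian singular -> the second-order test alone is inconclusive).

Compute the Hessian H = grad^2 f:
  H = [[4, -1], [-1, 5]]
Verify stationarity: grad f(x*) = H x* + g = (0, 0).
Eigenvalues of H: 3.382, 5.618.
Both eigenvalues > 0, so H is positive definite -> x* is a strict local min.

min


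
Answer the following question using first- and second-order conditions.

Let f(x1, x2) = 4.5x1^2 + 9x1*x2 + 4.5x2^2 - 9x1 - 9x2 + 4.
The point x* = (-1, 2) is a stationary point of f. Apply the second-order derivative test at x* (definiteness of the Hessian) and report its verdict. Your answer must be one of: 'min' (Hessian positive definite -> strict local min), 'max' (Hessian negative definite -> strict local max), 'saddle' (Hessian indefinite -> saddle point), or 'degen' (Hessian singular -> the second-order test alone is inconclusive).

Compute the Hessian H = grad^2 f:
  H = [[9, 9], [9, 9]]
Verify stationarity: grad f(x*) = H x* + g = (0, 0).
Eigenvalues of H: 0, 18.
H has a zero eigenvalue (singular; positive semidefinite but not definite), so H is neither positive definite, negative definite, nor indefinite. The second-order test alone is inconclusive -> degen.
(Indeed, f is constant along the null direction of H through x*, so x* is not a strict local extremum.)

degen


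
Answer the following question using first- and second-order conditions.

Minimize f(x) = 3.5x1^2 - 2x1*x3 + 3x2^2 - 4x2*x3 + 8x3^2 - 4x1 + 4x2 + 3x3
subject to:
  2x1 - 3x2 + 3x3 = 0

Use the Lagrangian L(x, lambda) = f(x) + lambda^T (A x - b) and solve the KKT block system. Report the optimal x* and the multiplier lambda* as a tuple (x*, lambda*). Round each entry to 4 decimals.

Form the Lagrangian:
  L(x, lambda) = (1/2) x^T Q x + c^T x + lambda^T (A x - b)
Stationarity (grad_x L = 0): Q x + c + A^T lambda = 0.
Primal feasibility: A x = b.

This gives the KKT block system:
  [ Q   A^T ] [ x     ]   [-c ]
  [ A    0  ] [ lambda ] = [ b ]

Solving the linear system:
  x*      = (0.1038, -0.4259, -0.4951)
  lambda* = (1.1417)
  f(x*)   = -1.8019

x* = (0.1038, -0.4259, -0.4951), lambda* = (1.1417)


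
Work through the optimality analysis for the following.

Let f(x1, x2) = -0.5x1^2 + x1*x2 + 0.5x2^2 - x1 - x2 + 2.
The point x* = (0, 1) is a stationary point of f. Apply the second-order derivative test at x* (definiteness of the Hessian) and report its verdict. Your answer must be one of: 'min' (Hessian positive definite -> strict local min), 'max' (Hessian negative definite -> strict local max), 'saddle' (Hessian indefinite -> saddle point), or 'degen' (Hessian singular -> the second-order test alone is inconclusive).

Compute the Hessian H = grad^2 f:
  H = [[-1, 1], [1, 1]]
Verify stationarity: grad f(x*) = H x* + g = (0, 0).
Eigenvalues of H: -1.4142, 1.4142.
Eigenvalues have mixed signs, so H is indefinite -> x* is a saddle point.

saddle


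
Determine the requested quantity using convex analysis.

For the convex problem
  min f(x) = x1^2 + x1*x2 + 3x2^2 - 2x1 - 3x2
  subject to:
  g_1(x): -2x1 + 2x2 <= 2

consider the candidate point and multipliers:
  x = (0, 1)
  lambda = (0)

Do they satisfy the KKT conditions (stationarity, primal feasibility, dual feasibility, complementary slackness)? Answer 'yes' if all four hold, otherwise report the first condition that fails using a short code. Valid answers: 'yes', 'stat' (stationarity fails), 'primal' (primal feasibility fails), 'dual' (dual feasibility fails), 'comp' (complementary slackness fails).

Gradient of f: grad f(x) = Q x + c = (-1, 3)
Constraint values g_i(x) = a_i^T x - b_i:
  g_1((0, 1)) = 0
Stationarity residual: grad f(x) + sum_i lambda_i a_i = (-1, 3)
  -> stationarity FAILS
Primal feasibility (all g_i <= 0): OK
Dual feasibility (all lambda_i >= 0): OK
Complementary slackness (lambda_i * g_i(x) = 0 for all i): OK

Verdict: the first failing condition is stationarity -> stat.

stat


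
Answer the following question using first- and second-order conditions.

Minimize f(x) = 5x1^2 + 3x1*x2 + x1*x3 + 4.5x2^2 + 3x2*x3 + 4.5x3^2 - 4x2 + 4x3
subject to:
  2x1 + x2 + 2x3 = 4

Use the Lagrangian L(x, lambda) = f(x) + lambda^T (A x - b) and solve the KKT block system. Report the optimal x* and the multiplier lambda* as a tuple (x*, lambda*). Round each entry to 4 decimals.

Form the Lagrangian:
  L(x, lambda) = (1/2) x^T Q x + c^T x + lambda^T (A x - b)
Stationarity (grad_x L = 0): Q x + c + A^T lambda = 0.
Primal feasibility: A x = b.

This gives the KKT block system:
  [ Q   A^T ] [ x     ]   [-c ]
  [ A    0  ] [ lambda ] = [ b ]

Solving the linear system:
  x*      = (1.0382, 0.5875, 0.668)
  lambda* = (-6.4064)
  f(x*)   = 12.9738

x* = (1.0382, 0.5875, 0.668), lambda* = (-6.4064)


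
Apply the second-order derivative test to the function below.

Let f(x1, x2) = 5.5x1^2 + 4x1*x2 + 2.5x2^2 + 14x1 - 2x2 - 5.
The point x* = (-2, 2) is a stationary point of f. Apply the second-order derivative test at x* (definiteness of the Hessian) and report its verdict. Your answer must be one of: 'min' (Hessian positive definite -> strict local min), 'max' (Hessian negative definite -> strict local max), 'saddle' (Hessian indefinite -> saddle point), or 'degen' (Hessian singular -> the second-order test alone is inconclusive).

Compute the Hessian H = grad^2 f:
  H = [[11, 4], [4, 5]]
Verify stationarity: grad f(x*) = H x* + g = (0, 0).
Eigenvalues of H: 3, 13.
Both eigenvalues > 0, so H is positive definite -> x* is a strict local min.

min


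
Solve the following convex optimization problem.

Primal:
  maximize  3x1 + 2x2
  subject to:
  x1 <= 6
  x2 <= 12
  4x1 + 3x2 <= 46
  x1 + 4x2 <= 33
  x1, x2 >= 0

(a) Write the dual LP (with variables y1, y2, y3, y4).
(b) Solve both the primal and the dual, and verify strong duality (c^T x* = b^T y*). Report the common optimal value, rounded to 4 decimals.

The standard primal-dual pair for 'max c^T x s.t. A x <= b, x >= 0' is:
  Dual:  min b^T y  s.t.  A^T y >= c,  y >= 0.

So the dual LP is:
  minimize  6y1 + 12y2 + 46y3 + 33y4
  subject to:
    y1 + 4y3 + y4 >= 3
    y2 + 3y3 + 4y4 >= 2
    y1, y2, y3, y4 >= 0

Solving the primal: x* = (6, 6.75).
  primal value c^T x* = 31.5.
Solving the dual: y* = (2.5, 0, 0, 0.5).
  dual value b^T y* = 31.5.
Strong duality: c^T x* = b^T y*. Confirmed.

31.5


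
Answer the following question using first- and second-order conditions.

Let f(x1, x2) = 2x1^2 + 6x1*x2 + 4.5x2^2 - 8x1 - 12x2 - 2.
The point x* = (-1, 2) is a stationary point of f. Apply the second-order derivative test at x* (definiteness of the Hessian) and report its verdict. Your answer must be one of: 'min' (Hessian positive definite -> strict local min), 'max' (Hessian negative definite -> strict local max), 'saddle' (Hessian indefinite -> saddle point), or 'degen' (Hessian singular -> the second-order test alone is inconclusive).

Compute the Hessian H = grad^2 f:
  H = [[4, 6], [6, 9]]
Verify stationarity: grad f(x*) = H x* + g = (0, 0).
Eigenvalues of H: 0, 13.
H has a zero eigenvalue (singular; positive semidefinite but not definite), so H is neither positive definite, negative definite, nor indefinite. The second-order test alone is inconclusive -> degen.
(Indeed, f is constant along the null direction of H through x*, so x* is not a strict local extremum.)

degen


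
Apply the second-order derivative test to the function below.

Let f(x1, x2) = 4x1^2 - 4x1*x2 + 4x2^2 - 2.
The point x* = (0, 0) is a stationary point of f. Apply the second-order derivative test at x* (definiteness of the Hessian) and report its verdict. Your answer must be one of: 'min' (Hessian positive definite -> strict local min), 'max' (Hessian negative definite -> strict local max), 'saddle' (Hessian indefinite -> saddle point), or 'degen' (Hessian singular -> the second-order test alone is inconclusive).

Compute the Hessian H = grad^2 f:
  H = [[8, -4], [-4, 8]]
Verify stationarity: grad f(x*) = H x* + g = (0, 0).
Eigenvalues of H: 4, 12.
Both eigenvalues > 0, so H is positive definite -> x* is a strict local min.

min


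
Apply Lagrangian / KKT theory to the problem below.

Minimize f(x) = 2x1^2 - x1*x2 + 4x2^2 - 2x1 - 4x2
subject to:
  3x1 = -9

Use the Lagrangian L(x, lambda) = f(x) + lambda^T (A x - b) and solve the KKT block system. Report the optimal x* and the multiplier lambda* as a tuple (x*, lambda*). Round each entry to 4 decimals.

Form the Lagrangian:
  L(x, lambda) = (1/2) x^T Q x + c^T x + lambda^T (A x - b)
Stationarity (grad_x L = 0): Q x + c + A^T lambda = 0.
Primal feasibility: A x = b.

This gives the KKT block system:
  [ Q   A^T ] [ x     ]   [-c ]
  [ A    0  ] [ lambda ] = [ b ]

Solving the linear system:
  x*      = (-3, 0.125)
  lambda* = (4.7083)
  f(x*)   = 23.9375

x* = (-3, 0.125), lambda* = (4.7083)


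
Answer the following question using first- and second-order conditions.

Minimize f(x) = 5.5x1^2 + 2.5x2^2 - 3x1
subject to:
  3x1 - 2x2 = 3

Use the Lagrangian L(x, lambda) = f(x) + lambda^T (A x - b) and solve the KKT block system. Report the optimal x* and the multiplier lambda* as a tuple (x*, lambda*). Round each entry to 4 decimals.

Form the Lagrangian:
  L(x, lambda) = (1/2) x^T Q x + c^T x + lambda^T (A x - b)
Stationarity (grad_x L = 0): Q x + c + A^T lambda = 0.
Primal feasibility: A x = b.

This gives the KKT block system:
  [ Q   A^T ] [ x     ]   [-c ]
  [ A    0  ] [ lambda ] = [ b ]

Solving the linear system:
  x*      = (0.6404, -0.5393)
  lambda* = (-1.3483)
  f(x*)   = 1.0618

x* = (0.6404, -0.5393), lambda* = (-1.3483)


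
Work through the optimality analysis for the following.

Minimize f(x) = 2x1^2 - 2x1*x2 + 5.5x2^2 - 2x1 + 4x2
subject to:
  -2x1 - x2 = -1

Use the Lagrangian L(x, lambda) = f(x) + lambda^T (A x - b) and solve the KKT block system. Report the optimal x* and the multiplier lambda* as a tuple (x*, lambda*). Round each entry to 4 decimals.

Form the Lagrangian:
  L(x, lambda) = (1/2) x^T Q x + c^T x + lambda^T (A x - b)
Stationarity (grad_x L = 0): Q x + c + A^T lambda = 0.
Primal feasibility: A x = b.

This gives the KKT block system:
  [ Q   A^T ] [ x     ]   [-c ]
  [ A    0  ] [ lambda ] = [ b ]

Solving the linear system:
  x*      = (0.6071, -0.2143)
  lambda* = (0.4286)
  f(x*)   = -0.8214

x* = (0.6071, -0.2143), lambda* = (0.4286)


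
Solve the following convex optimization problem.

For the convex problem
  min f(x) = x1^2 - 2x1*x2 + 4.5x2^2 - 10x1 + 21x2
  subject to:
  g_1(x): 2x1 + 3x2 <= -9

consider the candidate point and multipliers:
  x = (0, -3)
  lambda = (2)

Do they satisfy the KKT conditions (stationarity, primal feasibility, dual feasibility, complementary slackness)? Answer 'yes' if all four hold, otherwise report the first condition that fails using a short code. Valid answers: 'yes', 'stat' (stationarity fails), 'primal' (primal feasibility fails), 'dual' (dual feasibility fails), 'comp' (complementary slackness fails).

Gradient of f: grad f(x) = Q x + c = (-4, -6)
Constraint values g_i(x) = a_i^T x - b_i:
  g_1((0, -3)) = 0
Stationarity residual: grad f(x) + sum_i lambda_i a_i = (0, 0)
  -> stationarity OK
Primal feasibility (all g_i <= 0): OK
Dual feasibility (all lambda_i >= 0): OK
Complementary slackness (lambda_i * g_i(x) = 0 for all i): OK

Verdict: yes, KKT holds.

yes


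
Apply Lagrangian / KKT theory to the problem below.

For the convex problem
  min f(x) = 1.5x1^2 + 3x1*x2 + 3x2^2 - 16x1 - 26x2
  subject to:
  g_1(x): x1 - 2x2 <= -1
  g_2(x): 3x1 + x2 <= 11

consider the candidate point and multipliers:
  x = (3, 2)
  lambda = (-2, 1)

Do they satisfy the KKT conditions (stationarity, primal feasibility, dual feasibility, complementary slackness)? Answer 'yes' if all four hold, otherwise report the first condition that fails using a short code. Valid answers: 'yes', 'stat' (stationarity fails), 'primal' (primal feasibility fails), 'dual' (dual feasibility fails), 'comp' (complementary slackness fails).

Gradient of f: grad f(x) = Q x + c = (-1, -5)
Constraint values g_i(x) = a_i^T x - b_i:
  g_1((3, 2)) = 0
  g_2((3, 2)) = 0
Stationarity residual: grad f(x) + sum_i lambda_i a_i = (0, 0)
  -> stationarity OK
Primal feasibility (all g_i <= 0): OK
Dual feasibility (all lambda_i >= 0): FAILS
Complementary slackness (lambda_i * g_i(x) = 0 for all i): OK

Verdict: the first failing condition is dual_feasibility -> dual.

dual


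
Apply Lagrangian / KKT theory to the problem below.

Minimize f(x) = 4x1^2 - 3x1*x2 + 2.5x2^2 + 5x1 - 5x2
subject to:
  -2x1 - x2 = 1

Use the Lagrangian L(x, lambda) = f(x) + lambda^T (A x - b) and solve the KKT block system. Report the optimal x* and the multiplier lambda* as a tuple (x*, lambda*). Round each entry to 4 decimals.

Form the Lagrangian:
  L(x, lambda) = (1/2) x^T Q x + c^T x + lambda^T (A x - b)
Stationarity (grad_x L = 0): Q x + c + A^T lambda = 0.
Primal feasibility: A x = b.

This gives the KKT block system:
  [ Q   A^T ] [ x     ]   [-c ]
  [ A    0  ] [ lambda ] = [ b ]

Solving the linear system:
  x*      = (-0.7, 0.4)
  lambda* = (-0.9)
  f(x*)   = -2.3

x* = (-0.7, 0.4), lambda* = (-0.9)


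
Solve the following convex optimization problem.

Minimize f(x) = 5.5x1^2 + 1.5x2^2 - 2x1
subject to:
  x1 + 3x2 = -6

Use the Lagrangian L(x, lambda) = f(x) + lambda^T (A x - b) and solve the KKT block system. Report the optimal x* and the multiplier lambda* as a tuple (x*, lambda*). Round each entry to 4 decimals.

Form the Lagrangian:
  L(x, lambda) = (1/2) x^T Q x + c^T x + lambda^T (A x - b)
Stationarity (grad_x L = 0): Q x + c + A^T lambda = 0.
Primal feasibility: A x = b.

This gives the KKT block system:
  [ Q   A^T ] [ x     ]   [-c ]
  [ A    0  ] [ lambda ] = [ b ]

Solving the linear system:
  x*      = (0, -2)
  lambda* = (2)
  f(x*)   = 6

x* = (0, -2), lambda* = (2)


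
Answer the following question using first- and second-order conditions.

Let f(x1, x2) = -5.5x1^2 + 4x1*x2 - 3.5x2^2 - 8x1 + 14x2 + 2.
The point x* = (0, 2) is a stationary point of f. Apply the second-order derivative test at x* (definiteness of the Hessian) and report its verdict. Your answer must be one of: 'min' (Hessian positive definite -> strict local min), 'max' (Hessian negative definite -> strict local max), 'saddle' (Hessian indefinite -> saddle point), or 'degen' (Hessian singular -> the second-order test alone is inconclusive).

Compute the Hessian H = grad^2 f:
  H = [[-11, 4], [4, -7]]
Verify stationarity: grad f(x*) = H x* + g = (0, 0).
Eigenvalues of H: -13.4721, -4.5279.
Both eigenvalues < 0, so H is negative definite -> x* is a strict local max.

max


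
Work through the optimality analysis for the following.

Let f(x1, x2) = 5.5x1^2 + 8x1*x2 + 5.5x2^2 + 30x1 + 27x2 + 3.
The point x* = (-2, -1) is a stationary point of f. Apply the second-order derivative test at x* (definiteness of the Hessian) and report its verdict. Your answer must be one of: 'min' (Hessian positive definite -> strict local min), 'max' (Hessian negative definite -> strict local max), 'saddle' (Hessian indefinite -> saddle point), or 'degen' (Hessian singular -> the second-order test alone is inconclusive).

Compute the Hessian H = grad^2 f:
  H = [[11, 8], [8, 11]]
Verify stationarity: grad f(x*) = H x* + g = (0, 0).
Eigenvalues of H: 3, 19.
Both eigenvalues > 0, so H is positive definite -> x* is a strict local min.

min


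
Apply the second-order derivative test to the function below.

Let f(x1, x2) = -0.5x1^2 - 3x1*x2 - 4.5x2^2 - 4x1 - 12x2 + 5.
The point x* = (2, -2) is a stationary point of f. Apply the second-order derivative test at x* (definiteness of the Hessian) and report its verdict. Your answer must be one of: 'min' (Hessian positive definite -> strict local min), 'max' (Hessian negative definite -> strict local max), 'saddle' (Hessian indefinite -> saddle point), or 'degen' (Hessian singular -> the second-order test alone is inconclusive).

Compute the Hessian H = grad^2 f:
  H = [[-1, -3], [-3, -9]]
Verify stationarity: grad f(x*) = H x* + g = (0, 0).
Eigenvalues of H: -10, 0.
H has a zero eigenvalue (singular; negative semidefinite but not definite), so H is neither positive definite, negative definite, nor indefinite. The second-order test alone is inconclusive -> degen.
(Indeed, f is constant along the null direction of H through x*, so x* is not a strict local extremum.)

degen


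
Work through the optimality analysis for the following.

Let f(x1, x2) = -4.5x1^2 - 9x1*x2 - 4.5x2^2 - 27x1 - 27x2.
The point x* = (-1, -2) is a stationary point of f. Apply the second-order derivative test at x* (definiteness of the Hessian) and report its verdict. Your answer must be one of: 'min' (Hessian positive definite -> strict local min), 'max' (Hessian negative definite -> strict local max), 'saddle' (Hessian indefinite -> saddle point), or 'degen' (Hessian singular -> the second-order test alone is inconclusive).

Compute the Hessian H = grad^2 f:
  H = [[-9, -9], [-9, -9]]
Verify stationarity: grad f(x*) = H x* + g = (0, 0).
Eigenvalues of H: -18, 0.
H has a zero eigenvalue (singular; negative semidefinite but not definite), so H is neither positive definite, negative definite, nor indefinite. The second-order test alone is inconclusive -> degen.
(Indeed, f is constant along the null direction of H through x*, so x* is not a strict local extremum.)

degen


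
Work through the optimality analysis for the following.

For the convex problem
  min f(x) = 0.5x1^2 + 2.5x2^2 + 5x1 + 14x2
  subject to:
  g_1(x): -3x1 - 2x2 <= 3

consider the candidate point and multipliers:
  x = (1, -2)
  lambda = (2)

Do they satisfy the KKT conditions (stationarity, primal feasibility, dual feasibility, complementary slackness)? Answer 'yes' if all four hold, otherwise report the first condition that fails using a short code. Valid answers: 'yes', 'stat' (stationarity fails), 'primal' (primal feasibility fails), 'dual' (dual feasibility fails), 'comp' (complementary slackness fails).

Gradient of f: grad f(x) = Q x + c = (6, 4)
Constraint values g_i(x) = a_i^T x - b_i:
  g_1((1, -2)) = -2
Stationarity residual: grad f(x) + sum_i lambda_i a_i = (0, 0)
  -> stationarity OK
Primal feasibility (all g_i <= 0): OK
Dual feasibility (all lambda_i >= 0): OK
Complementary slackness (lambda_i * g_i(x) = 0 for all i): FAILS

Verdict: the first failing condition is complementary_slackness -> comp.

comp


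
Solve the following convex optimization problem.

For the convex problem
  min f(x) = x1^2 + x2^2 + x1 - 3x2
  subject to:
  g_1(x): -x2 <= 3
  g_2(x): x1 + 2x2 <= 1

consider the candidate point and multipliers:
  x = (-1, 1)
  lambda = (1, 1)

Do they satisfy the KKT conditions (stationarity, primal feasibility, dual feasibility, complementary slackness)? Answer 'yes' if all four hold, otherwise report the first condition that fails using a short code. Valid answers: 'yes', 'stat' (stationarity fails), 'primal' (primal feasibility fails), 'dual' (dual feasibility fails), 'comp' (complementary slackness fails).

Gradient of f: grad f(x) = Q x + c = (-1, -1)
Constraint values g_i(x) = a_i^T x - b_i:
  g_1((-1, 1)) = -4
  g_2((-1, 1)) = 0
Stationarity residual: grad f(x) + sum_i lambda_i a_i = (0, 0)
  -> stationarity OK
Primal feasibility (all g_i <= 0): OK
Dual feasibility (all lambda_i >= 0): OK
Complementary slackness (lambda_i * g_i(x) = 0 for all i): FAILS

Verdict: the first failing condition is complementary_slackness -> comp.

comp


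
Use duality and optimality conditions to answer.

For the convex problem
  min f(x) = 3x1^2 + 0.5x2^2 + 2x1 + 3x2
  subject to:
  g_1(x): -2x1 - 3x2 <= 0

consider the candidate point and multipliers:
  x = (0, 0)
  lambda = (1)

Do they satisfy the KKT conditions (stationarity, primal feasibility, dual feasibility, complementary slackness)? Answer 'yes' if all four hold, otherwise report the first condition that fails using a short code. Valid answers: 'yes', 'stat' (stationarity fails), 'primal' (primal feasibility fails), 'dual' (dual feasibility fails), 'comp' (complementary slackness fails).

Gradient of f: grad f(x) = Q x + c = (2, 3)
Constraint values g_i(x) = a_i^T x - b_i:
  g_1((0, 0)) = 0
Stationarity residual: grad f(x) + sum_i lambda_i a_i = (0, 0)
  -> stationarity OK
Primal feasibility (all g_i <= 0): OK
Dual feasibility (all lambda_i >= 0): OK
Complementary slackness (lambda_i * g_i(x) = 0 for all i): OK

Verdict: yes, KKT holds.

yes


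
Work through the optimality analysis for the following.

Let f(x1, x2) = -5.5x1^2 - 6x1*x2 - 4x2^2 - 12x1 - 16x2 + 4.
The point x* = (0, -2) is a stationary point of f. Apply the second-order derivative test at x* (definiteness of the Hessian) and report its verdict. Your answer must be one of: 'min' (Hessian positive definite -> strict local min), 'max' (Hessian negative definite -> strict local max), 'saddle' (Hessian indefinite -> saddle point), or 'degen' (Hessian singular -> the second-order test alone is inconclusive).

Compute the Hessian H = grad^2 f:
  H = [[-11, -6], [-6, -8]]
Verify stationarity: grad f(x*) = H x* + g = (0, 0).
Eigenvalues of H: -15.6847, -3.3153.
Both eigenvalues < 0, so H is negative definite -> x* is a strict local max.

max


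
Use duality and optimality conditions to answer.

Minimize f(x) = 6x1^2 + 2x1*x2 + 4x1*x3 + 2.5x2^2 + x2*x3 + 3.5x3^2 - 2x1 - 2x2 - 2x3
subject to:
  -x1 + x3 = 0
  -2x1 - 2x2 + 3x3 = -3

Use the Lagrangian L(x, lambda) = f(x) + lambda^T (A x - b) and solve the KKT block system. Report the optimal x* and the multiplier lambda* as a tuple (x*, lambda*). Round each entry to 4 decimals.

Form the Lagrangian:
  L(x, lambda) = (1/2) x^T Q x + c^T x + lambda^T (A x - b)
Stationarity (grad_x L = 0): Q x + c + A^T lambda = 0.
Primal feasibility: A x = b.

This gives the KKT block system:
  [ Q   A^T ] [ x     ]   [-c ]
  [ A    0  ] [ lambda ] = [ b ]

Solving the linear system:
  x*      = (-0.104, 1.448, -0.104)
  lambda* = (-5.696, 2.464)
  f(x*)   = 2.456

x* = (-0.104, 1.448, -0.104), lambda* = (-5.696, 2.464)


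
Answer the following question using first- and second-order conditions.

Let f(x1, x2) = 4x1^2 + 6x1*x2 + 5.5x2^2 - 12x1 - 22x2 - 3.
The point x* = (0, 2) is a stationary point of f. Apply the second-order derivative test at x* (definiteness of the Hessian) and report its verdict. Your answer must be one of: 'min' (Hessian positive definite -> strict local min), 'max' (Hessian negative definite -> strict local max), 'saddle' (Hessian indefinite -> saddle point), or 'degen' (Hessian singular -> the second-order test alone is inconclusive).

Compute the Hessian H = grad^2 f:
  H = [[8, 6], [6, 11]]
Verify stationarity: grad f(x*) = H x* + g = (0, 0).
Eigenvalues of H: 3.3153, 15.6847.
Both eigenvalues > 0, so H is positive definite -> x* is a strict local min.

min


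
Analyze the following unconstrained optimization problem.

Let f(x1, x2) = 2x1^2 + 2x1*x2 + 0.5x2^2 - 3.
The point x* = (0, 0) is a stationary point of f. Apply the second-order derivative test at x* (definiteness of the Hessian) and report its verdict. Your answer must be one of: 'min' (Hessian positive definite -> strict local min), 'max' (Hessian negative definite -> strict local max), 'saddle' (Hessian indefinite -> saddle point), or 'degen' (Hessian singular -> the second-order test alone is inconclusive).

Compute the Hessian H = grad^2 f:
  H = [[4, 2], [2, 1]]
Verify stationarity: grad f(x*) = H x* + g = (0, 0).
Eigenvalues of H: 0, 5.
H has a zero eigenvalue (singular; positive semidefinite but not definite), so H is neither positive definite, negative definite, nor indefinite. The second-order test alone is inconclusive -> degen.
(Indeed, f is constant along the null direction of H through x*, so x* is not a strict local extremum.)

degen


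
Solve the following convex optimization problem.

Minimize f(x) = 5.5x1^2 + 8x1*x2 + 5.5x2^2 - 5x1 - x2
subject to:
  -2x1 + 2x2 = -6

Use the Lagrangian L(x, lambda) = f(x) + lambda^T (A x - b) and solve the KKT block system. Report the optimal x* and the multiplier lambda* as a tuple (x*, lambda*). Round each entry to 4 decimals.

Form the Lagrangian:
  L(x, lambda) = (1/2) x^T Q x + c^T x + lambda^T (A x - b)
Stationarity (grad_x L = 0): Q x + c + A^T lambda = 0.
Primal feasibility: A x = b.

This gives the KKT block system:
  [ Q   A^T ] [ x     ]   [-c ]
  [ A    0  ] [ lambda ] = [ b ]

Solving the linear system:
  x*      = (1.6579, -1.3421)
  lambda* = (1.25)
  f(x*)   = 0.2763

x* = (1.6579, -1.3421), lambda* = (1.25)


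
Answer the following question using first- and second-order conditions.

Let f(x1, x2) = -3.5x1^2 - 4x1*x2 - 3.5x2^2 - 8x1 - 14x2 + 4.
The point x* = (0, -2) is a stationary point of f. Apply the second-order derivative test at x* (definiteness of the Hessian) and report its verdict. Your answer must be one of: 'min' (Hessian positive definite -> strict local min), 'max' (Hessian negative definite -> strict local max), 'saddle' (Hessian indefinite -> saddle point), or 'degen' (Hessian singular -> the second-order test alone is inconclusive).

Compute the Hessian H = grad^2 f:
  H = [[-7, -4], [-4, -7]]
Verify stationarity: grad f(x*) = H x* + g = (0, 0).
Eigenvalues of H: -11, -3.
Both eigenvalues < 0, so H is negative definite -> x* is a strict local max.

max


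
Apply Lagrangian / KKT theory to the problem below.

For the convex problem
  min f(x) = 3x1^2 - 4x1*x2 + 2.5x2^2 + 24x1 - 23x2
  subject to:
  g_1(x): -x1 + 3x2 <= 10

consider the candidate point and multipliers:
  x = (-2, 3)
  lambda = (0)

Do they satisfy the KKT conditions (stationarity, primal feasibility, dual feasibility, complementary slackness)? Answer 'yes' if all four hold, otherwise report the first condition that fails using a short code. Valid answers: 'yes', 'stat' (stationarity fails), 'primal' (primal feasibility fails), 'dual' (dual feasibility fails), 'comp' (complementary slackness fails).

Gradient of f: grad f(x) = Q x + c = (0, 0)
Constraint values g_i(x) = a_i^T x - b_i:
  g_1((-2, 3)) = 1
Stationarity residual: grad f(x) + sum_i lambda_i a_i = (0, 0)
  -> stationarity OK
Primal feasibility (all g_i <= 0): FAILS
Dual feasibility (all lambda_i >= 0): OK
Complementary slackness (lambda_i * g_i(x) = 0 for all i): OK

Verdict: the first failing condition is primal_feasibility -> primal.

primal


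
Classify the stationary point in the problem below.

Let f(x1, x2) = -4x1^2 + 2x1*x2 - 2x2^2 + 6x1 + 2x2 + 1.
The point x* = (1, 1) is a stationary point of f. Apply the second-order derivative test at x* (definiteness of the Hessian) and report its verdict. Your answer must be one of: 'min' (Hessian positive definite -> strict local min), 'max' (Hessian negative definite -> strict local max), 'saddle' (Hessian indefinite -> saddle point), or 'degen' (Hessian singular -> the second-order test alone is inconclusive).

Compute the Hessian H = grad^2 f:
  H = [[-8, 2], [2, -4]]
Verify stationarity: grad f(x*) = H x* + g = (0, 0).
Eigenvalues of H: -8.8284, -3.1716.
Both eigenvalues < 0, so H is negative definite -> x* is a strict local max.

max


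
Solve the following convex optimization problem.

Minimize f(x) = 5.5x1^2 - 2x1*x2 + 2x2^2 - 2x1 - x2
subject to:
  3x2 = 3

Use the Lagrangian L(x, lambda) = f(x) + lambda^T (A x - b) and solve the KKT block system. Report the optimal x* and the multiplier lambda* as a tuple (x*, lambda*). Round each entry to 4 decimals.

Form the Lagrangian:
  L(x, lambda) = (1/2) x^T Q x + c^T x + lambda^T (A x - b)
Stationarity (grad_x L = 0): Q x + c + A^T lambda = 0.
Primal feasibility: A x = b.

This gives the KKT block system:
  [ Q   A^T ] [ x     ]   [-c ]
  [ A    0  ] [ lambda ] = [ b ]

Solving the linear system:
  x*      = (0.3636, 1)
  lambda* = (-0.7576)
  f(x*)   = 0.2727

x* = (0.3636, 1), lambda* = (-0.7576)


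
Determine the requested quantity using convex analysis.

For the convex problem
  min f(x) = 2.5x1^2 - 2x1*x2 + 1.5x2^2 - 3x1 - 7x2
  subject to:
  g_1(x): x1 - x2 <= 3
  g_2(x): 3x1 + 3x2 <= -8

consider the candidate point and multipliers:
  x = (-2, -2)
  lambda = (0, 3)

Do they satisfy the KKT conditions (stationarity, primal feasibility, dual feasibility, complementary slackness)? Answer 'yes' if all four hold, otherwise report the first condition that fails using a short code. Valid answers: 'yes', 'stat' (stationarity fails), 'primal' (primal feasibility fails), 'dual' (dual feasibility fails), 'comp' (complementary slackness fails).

Gradient of f: grad f(x) = Q x + c = (-9, -9)
Constraint values g_i(x) = a_i^T x - b_i:
  g_1((-2, -2)) = -3
  g_2((-2, -2)) = -4
Stationarity residual: grad f(x) + sum_i lambda_i a_i = (0, 0)
  -> stationarity OK
Primal feasibility (all g_i <= 0): OK
Dual feasibility (all lambda_i >= 0): OK
Complementary slackness (lambda_i * g_i(x) = 0 for all i): FAILS

Verdict: the first failing condition is complementary_slackness -> comp.

comp


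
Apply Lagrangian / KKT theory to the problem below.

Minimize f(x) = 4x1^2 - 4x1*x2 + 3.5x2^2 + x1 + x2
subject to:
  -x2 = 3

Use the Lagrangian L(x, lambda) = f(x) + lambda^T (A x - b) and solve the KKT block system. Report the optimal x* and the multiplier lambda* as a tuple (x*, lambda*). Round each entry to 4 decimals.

Form the Lagrangian:
  L(x, lambda) = (1/2) x^T Q x + c^T x + lambda^T (A x - b)
Stationarity (grad_x L = 0): Q x + c + A^T lambda = 0.
Primal feasibility: A x = b.

This gives the KKT block system:
  [ Q   A^T ] [ x     ]   [-c ]
  [ A    0  ] [ lambda ] = [ b ]

Solving the linear system:
  x*      = (-1.625, -3)
  lambda* = (-13.5)
  f(x*)   = 17.9375

x* = (-1.625, -3), lambda* = (-13.5)
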